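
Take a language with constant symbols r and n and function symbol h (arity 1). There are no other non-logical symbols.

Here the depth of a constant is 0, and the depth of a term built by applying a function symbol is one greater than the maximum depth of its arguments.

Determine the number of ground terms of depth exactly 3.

2

If N_k denotes the number of depth-≤k ground terms, the 2 constants give N_0 = 2, and each function symbol of arity r contributes N_{k-1}^r new terms at level k: N_k = 2 + N_{k-1}.
N_0 = 2
N_1 = 2 + 2 = 4
N_2 = 2 + 4 = 6
N_3 = 2 + 6 = 8
Terms of depth exactly 3: N_3 − N_2 = 8 − 6 = 2.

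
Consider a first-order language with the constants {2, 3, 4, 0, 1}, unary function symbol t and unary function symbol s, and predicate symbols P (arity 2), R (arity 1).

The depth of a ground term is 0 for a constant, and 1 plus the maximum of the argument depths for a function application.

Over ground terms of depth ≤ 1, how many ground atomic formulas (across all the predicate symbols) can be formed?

240

First count ground terms of depth ≤ 1.
If N_k denotes the number of depth-≤k ground terms, the 5 constants give N_0 = 5, and each function symbol of arity r contributes N_{k-1}^r new terms at level k: N_k = 5 + N_{k-1} + N_{k-1}.
N_0 = 5
N_1 = 5 + 5 + 5 = 15
So |H| = 15.
A ground atom is a predicate applied to a tuple of terms from H, so the count is the sum over predicates of |H|^arity:
  P: 15^2 = 225;  R: 15
Total ground atoms: 225 + 15 = 240.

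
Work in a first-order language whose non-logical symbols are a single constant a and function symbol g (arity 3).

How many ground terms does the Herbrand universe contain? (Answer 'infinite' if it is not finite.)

The signature has at least one function symbol (g, arity 3) and at least one constant (a).
Iterating g gives infinitely many distinct ground terms: a, g(a, a, a), g(g(a, a, a), g(a, a, a), g(a, a, a)), ...
So the Herbrand universe is infinite.

infinite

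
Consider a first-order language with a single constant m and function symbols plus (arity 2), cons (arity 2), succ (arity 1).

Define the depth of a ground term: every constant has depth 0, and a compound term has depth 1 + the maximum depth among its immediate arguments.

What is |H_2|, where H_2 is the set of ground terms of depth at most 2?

37

Let N_k count ground terms of depth at most k. Each non-constant term of depth ≤ k is some function symbol applied to depth-≤(k−1) arguments, giving N_k = 1 + N_{k-1}^2 + N_{k-1}^2 + N_{k-1}.
N_0 = 1
N_1 = 1 + 1^2 + 1^2 + 1 = 4
N_2 = 1 + 4^2 + 4^2 + 4 = 37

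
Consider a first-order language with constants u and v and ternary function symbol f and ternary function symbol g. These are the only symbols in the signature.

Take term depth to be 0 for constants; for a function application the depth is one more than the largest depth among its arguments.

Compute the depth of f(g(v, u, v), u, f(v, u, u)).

2

depth(g(v, u, v)) = 1 + max(0, 0, 0) = 1
depth(f(v, u, u)) = 1 + max(0, 0, 0) = 1
depth(f(g(v, u, v), u, f(v, u, u))) = 1 + max(1, 0, 1) = 2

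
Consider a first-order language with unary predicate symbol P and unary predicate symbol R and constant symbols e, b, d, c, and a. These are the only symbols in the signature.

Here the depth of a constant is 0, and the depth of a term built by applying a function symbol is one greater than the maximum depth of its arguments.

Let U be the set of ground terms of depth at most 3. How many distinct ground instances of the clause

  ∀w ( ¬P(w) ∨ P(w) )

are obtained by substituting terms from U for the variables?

5

Ground terms of depth ≤ 3:
  With no function symbols every ground term is a constant, so there are exactly 5 ground terms at every depth bound.
  N_0 = 5
  N_1 = 5
  N_2 = 5
  N_3 = 5
So there are 5 ground terms available for substitution.
The clause has 1 distinct variable (w), which appears in the body. In the free term algebra distinct substitutions yield syntactically distinct ground instances.
Number of ground instances = 5.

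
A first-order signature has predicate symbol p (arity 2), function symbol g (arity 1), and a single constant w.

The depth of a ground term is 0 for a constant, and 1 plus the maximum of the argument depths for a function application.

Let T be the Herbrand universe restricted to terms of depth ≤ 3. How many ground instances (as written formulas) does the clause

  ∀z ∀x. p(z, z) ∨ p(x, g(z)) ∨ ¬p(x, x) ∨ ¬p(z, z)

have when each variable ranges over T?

Ground terms of depth ≤ 3:
  Let N_k count ground terms of depth at most k. Each non-constant term of depth ≤ k is some function symbol applied to depth-≤(k−1) arguments, giving N_k = 1 + N_{k-1}.
  N_0 = 1
  N_1 = 1 + 1 = 2
  N_2 = 1 + 2 = 3
  N_3 = 1 + 3 = 4
  Explicitly: w, g(w), g(g(w)), g(g(g(w))).
So there are 4 ground terms available for substitution.
Each of z, x ranges independently over the available ground terms, and distinct assignments produce distinct instances.
Number of ground instances = 4^2 = 16.

16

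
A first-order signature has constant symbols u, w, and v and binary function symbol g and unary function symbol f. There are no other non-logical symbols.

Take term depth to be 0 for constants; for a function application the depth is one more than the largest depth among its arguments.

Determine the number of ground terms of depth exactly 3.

Let N_k count ground terms of depth at most k. Each non-constant term of depth ≤ k is some function symbol applied to depth-≤(k−1) arguments, giving N_k = 3 + N_{k-1}^2 + N_{k-1}.
N_0 = 3
N_1 = 3 + 3^2 + 3 = 15
N_2 = 3 + 15^2 + 15 = 243
N_3 = 3 + 243^2 + 243 = 59295
Terms of depth exactly 3: N_3 − N_2 = 59295 − 243 = 59052.

59052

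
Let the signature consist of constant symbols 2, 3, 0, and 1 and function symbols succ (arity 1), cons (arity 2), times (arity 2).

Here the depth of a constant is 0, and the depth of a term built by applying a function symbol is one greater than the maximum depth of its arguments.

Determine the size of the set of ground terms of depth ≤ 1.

40

If N_k denotes the number of depth-≤k ground terms, the 4 constants give N_0 = 4, and each function symbol of arity r contributes N_{k-1}^r new terms at level k: N_k = 4 + N_{k-1} + N_{k-1}^2 + N_{k-1}^2.
N_0 = 4
N_1 = 4 + 4 + 4^2 + 4^2 = 40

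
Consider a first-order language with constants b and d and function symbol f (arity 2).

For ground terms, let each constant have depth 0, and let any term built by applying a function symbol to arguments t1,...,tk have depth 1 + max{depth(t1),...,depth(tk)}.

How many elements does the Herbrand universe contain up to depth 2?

If N_k denotes the number of depth-≤k ground terms, the 2 constants give N_0 = 2, and each function symbol of arity r contributes N_{k-1}^r new terms at level k: N_k = 2 + N_{k-1}^2.
N_0 = 2
N_1 = 2 + 2^2 = 6
N_2 = 2 + 6^2 = 38

38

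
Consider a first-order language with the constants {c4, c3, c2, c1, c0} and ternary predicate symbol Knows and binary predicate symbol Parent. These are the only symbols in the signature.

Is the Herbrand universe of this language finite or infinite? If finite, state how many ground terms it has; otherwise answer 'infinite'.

5

There are no function symbols, so every ground term is one of the 5 constants.
The Herbrand universe is {c4, c3, c2, c1, c0}, which is finite with 5 elements.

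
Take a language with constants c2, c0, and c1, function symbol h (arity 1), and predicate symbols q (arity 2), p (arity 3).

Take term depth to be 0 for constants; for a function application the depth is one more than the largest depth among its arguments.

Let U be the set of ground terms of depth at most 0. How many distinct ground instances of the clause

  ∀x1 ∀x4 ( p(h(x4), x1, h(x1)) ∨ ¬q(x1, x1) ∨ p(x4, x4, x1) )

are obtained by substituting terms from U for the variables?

9

Ground terms of depth ≤ 0:
  Let N_k count ground terms of depth at most k. Each non-constant term of depth ≤ k is some function symbol applied to depth-≤(k−1) arguments, giving N_k = 3 + N_{k-1}.
  N_0 = 3
  Explicitly: c2, c0, c1.
So there are 3 ground terms available for substitution.
Each of x1, x4 ranges independently over the available ground terms, and distinct assignments produce distinct instances.
Number of ground instances = 3^2 = 9.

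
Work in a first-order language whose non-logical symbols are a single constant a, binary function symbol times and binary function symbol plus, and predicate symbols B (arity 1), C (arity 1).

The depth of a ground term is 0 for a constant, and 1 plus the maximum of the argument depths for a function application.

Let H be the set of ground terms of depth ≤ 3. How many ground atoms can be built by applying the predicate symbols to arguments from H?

First count ground terms of depth ≤ 3.
If N_k denotes the number of depth-≤k ground terms, the 1 constant gives N_0 = 1, and each function symbol of arity r contributes N_{k-1}^r new terms at level k: N_k = 1 + N_{k-1}^2 + N_{k-1}^2.
N_0 = 1
N_1 = 1 + 1^2 + 1^2 = 3
N_2 = 1 + 3^2 + 3^2 = 19
N_3 = 1 + 19^2 + 19^2 = 723
So |H| = 723.
Ground atoms are formed by filling each argument slot of a predicate with a term from H, so an r-ary predicate gives |H|^r atoms:
  B: 723;  C: 723
Total ground atoms: 723 + 723 = 1446.

1446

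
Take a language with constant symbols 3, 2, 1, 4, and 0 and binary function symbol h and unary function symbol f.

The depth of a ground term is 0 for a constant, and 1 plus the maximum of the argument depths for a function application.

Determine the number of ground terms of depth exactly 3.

Write N_k for the number of ground terms of depth ≤ k. A term of depth ≤ k is either a constant or a function symbol applied to arguments of depth ≤ k−1, so N_k = 5 + N_{k-1}^2 + N_{k-1}.
N_0 = 5
N_1 = 5 + 5^2 + 5 = 35
N_2 = 5 + 35^2 + 35 = 1265
N_3 = 5 + 1265^2 + 1265 = 1601495
Terms of depth exactly 3: N_3 − N_2 = 1601495 − 1265 = 1600230.

1600230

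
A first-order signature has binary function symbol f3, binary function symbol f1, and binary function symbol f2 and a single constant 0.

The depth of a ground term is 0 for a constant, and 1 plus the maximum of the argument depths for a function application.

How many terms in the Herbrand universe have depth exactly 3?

Write N_k for the number of ground terms of depth ≤ k. A term of depth ≤ k is either a constant or a function symbol applied to arguments of depth ≤ k−1, so N_k = 1 + N_{k-1}^2 + N_{k-1}^2 + N_{k-1}^2.
N_0 = 1
N_1 = 1 + 1^2 + 1^2 + 1^2 = 4
N_2 = 1 + 4^2 + 4^2 + 4^2 = 49
N_3 = 1 + 49^2 + 49^2 + 49^2 = 7204
Terms of depth exactly 3: N_3 − N_2 = 7204 − 49 = 7155.

7155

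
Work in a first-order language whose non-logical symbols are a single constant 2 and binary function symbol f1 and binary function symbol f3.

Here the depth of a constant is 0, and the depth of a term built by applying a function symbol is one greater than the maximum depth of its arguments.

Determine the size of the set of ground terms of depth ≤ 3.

723

Write N_k for the number of ground terms of depth ≤ k. A term of depth ≤ k is either a constant or a function symbol applied to arguments of depth ≤ k−1, so N_k = 1 + N_{k-1}^2 + N_{k-1}^2.
N_0 = 1
N_1 = 1 + 1^2 + 1^2 = 3
N_2 = 1 + 3^2 + 3^2 = 19
N_3 = 1 + 19^2 + 19^2 = 723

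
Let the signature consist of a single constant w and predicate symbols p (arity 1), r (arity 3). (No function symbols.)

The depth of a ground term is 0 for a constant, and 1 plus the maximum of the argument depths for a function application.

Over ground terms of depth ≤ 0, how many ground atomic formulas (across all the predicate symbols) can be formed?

First count ground terms of depth ≤ 0.
With no function symbols every ground term is a constant, so there is exactly 1 ground term at every depth bound.
N_0 = 1
So |H| = 1.
Each predicate of arity r yields |H|^r ground atoms (one per choice of an r-tuple from H):
  p: 1;  r: 1^3 = 1
Total ground atoms: 1 + 1 = 2.

2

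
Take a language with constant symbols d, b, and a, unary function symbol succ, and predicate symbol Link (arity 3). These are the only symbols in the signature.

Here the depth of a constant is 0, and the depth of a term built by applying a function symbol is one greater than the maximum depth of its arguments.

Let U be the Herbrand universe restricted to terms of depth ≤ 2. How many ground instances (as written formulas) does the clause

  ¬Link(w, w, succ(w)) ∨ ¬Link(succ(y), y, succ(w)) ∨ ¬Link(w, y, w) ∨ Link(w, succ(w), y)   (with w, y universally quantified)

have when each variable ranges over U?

Ground terms of depth ≤ 2:
  If N_k denotes the number of depth-≤k ground terms, the 3 constants give N_0 = 3, and each function symbol of arity r contributes N_{k-1}^r new terms at level k: N_k = 3 + N_{k-1}.
  N_0 = 3
  N_1 = 3 + 3 = 6
  N_2 = 3 + 6 = 9
  Explicitly: d, b, a, succ(d), succ(b), succ(a), succ(succ(d)), succ(succ(b)), succ(succ(a)).
So there are 9 ground terms available for substitution.
The body mentions every one of the 2 quantified variables; since ground terms form a free algebra, no two substitutions collapse to the same formula.
Number of ground instances = 9^2 = 81.

81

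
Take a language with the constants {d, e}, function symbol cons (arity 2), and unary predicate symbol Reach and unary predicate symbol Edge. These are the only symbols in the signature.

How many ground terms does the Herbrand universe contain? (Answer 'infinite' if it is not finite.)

infinite

The signature has at least one function symbol (cons, arity 2) and at least one constant (d).
Iterating cons gives infinitely many distinct ground terms: d, cons(d, d), cons(cons(d, d), cons(d, d)), ...
So the Herbrand universe is infinite.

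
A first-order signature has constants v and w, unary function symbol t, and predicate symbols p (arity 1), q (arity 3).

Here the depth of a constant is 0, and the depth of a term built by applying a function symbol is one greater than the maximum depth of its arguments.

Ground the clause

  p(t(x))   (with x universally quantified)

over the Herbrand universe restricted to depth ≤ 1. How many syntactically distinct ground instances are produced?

Ground terms of depth ≤ 1:
  If N_k denotes the number of depth-≤k ground terms, the 2 constants give N_0 = 2, and each function symbol of arity r contributes N_{k-1}^r new terms at level k: N_k = 2 + N_{k-1}.
  N_0 = 2
  N_1 = 2 + 2 = 4
So there are 4 ground terms available for substitution.
The body mentions the single quantified variable x; since ground terms form a free algebra, no two substitutions collapse to the same formula.
Number of ground instances = 4.

4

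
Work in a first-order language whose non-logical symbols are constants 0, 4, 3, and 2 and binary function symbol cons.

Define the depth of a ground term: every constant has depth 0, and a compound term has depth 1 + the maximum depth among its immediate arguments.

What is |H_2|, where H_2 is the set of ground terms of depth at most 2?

404

Write N_k for the number of ground terms of depth ≤ k. A term of depth ≤ k is either a constant or a function symbol applied to arguments of depth ≤ k−1, so N_k = 4 + N_{k-1}^2.
N_0 = 4
N_1 = 4 + 4^2 = 20
N_2 = 4 + 20^2 = 404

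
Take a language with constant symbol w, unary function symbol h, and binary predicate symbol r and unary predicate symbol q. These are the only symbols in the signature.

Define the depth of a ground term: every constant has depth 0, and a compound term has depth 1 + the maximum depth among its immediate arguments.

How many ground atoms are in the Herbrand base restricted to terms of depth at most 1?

First count ground terms of depth ≤ 1.
Let N_k count ground terms of depth at most k. Each non-constant term of depth ≤ k is some function symbol applied to depth-≤(k−1) arguments, giving N_k = 1 + N_{k-1}.
N_0 = 1
N_1 = 1 + 1 = 2
So |H| = 2.
Each predicate of arity r yields |H|^r ground atoms (one per choice of an r-tuple from H):
  r: 2^2 = 4;  q: 2
Total ground atoms: 4 + 2 = 6.

6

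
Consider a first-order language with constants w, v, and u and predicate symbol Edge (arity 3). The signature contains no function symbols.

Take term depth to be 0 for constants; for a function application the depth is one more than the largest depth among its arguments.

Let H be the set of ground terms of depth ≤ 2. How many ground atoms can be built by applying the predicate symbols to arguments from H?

27

First count ground terms of depth ≤ 2.
With no function symbols every ground term is a constant, so there are exactly 3 ground terms at every depth bound.
N_0 = 3
N_1 = 3
N_2 = 3
Explicitly: w, v, u.
So |H| = 3.
Ground atoms are formed by filling each argument slot of a predicate with a term from H, so an r-ary predicate gives |H|^r atoms:
  Edge: 3^3 = 27
Total ground atoms: 27.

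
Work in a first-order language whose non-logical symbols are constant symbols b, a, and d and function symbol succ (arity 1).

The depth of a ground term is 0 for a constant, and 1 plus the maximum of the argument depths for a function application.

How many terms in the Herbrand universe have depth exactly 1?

Let N_k count ground terms of depth at most k. Each non-constant term of depth ≤ k is some function symbol applied to depth-≤(k−1) arguments, giving N_k = 3 + N_{k-1}.
N_0 = 3
N_1 = 3 + 3 = 6
Terms of depth exactly 1: N_1 − N_0 = 6 − 3 = 3.

3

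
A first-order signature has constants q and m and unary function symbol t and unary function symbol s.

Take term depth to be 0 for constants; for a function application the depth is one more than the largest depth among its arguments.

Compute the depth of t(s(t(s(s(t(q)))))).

depth(t(q)) = 1 + depth(q) = 1 + 0 = 1
depth(s(t(q))) = 1 + depth(t(q)) = 1 + 1 = 2
depth(s(s(t(q)))) = 1 + depth(s(t(q))) = 1 + 2 = 3
depth(t(s(s(t(q))))) = 1 + depth(s(s(t(q)))) = 1 + 3 = 4
depth(s(t(s(s(t(q)))))) = 1 + depth(t(s(s(t(q))))) = 1 + 4 = 5
depth(t(s(t(s(s(t(q))))))) = 1 + depth(s(t(s(s(t(q)))))) = 1 + 5 = 6

6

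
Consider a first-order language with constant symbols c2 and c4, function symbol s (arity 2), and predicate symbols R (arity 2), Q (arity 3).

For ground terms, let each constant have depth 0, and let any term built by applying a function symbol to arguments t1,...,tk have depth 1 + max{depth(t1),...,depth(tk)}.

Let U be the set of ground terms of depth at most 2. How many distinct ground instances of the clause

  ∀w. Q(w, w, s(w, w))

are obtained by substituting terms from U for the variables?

Ground terms of depth ≤ 2:
  Let N_k count ground terms of depth at most k. Each non-constant term of depth ≤ k is some function symbol applied to depth-≤(k−1) arguments, giving N_k = 2 + N_{k-1}^2.
  N_0 = 2
  N_1 = 2 + 2^2 = 6
  N_2 = 2 + 6^2 = 38
So there are 38 ground terms available for substitution.
The variable w ranges independently over the available ground terms, and distinct assignments produce distinct instances.
Number of ground instances = 38.

38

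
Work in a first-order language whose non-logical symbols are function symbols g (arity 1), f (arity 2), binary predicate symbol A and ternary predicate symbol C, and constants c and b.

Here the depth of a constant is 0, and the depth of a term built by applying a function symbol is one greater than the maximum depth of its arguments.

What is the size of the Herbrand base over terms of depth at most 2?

410700

First count ground terms of depth ≤ 2.
Let N_k count ground terms of depth at most k. Each non-constant term of depth ≤ k is some function symbol applied to depth-≤(k−1) arguments, giving N_k = 2 + N_{k-1} + N_{k-1}^2.
N_0 = 2
N_1 = 2 + 2 + 2^2 = 8
N_2 = 2 + 8 + 8^2 = 74
So |H| = 74.
Ground atoms are formed by filling each argument slot of a predicate with a term from H, so an r-ary predicate gives |H|^r atoms:
  A: 74^2 = 5476;  C: 74^3 = 405224
Total ground atoms: 5476 + 405224 = 410700.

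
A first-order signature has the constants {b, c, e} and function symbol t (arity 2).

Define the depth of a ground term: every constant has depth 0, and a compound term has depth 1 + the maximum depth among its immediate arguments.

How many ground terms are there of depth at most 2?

147

If N_k denotes the number of depth-≤k ground terms, the 3 constants give N_0 = 3, and each function symbol of arity r contributes N_{k-1}^r new terms at level k: N_k = 3 + N_{k-1}^2.
N_0 = 3
N_1 = 3 + 3^2 = 12
N_2 = 3 + 12^2 = 147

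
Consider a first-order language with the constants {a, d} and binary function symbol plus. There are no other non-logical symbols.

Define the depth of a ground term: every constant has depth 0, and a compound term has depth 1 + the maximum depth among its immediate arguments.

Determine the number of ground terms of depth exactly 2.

Write N_k for the number of ground terms of depth ≤ k. A term of depth ≤ k is either a constant or a function symbol applied to arguments of depth ≤ k−1, so N_k = 2 + N_{k-1}^2.
N_0 = 2
N_1 = 2 + 2^2 = 6
N_2 = 2 + 6^2 = 38
Terms of depth exactly 2: N_2 − N_1 = 38 − 6 = 32.

32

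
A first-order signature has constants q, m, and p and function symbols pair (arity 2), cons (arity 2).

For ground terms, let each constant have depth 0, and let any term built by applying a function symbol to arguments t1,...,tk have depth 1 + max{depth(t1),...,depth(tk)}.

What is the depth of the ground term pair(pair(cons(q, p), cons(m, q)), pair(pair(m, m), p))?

depth(cons(q, p)) = 1 + max(0, 0) = 1
depth(cons(m, q)) = 1 + max(0, 0) = 1
depth(pair(cons(q, p), cons(m, q))) = 1 + max(1, 1) = 2
depth(pair(m, m)) = 1 + max(0, 0) = 1
depth(pair(pair(m, m), p)) = 1 + max(1, 0) = 2
depth(pair(pair(cons(q, p), cons(m, q)), pair(pair(m, m), p))) = 1 + max(2, 2) = 3

3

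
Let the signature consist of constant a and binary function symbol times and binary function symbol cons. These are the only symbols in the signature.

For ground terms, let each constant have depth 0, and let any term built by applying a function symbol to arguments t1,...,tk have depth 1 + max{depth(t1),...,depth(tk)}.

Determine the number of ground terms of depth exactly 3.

Count level by level. With function symbols times/2, cons/2, the terms of depth ≤ k are the 1 constant together with each function applied to depth-≤(k−1) tuples, so N_k = 1 + N_{k-1}^2 + N_{k-1}^2.
N_0 = 1
N_1 = 1 + 1^2 + 1^2 = 3
N_2 = 1 + 3^2 + 3^2 = 19
N_3 = 1 + 19^2 + 19^2 = 723
Terms of depth exactly 3: N_3 − N_2 = 723 − 19 = 704.

704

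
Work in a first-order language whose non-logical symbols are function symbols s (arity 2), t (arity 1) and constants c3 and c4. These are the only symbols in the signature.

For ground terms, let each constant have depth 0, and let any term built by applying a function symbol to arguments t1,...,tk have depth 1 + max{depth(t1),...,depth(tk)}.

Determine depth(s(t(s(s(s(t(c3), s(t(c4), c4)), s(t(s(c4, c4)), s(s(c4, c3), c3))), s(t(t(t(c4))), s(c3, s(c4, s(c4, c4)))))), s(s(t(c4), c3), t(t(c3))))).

depth(t(c3)) = 1 + depth(c3) = 1 + 0 = 1
depth(t(c4)) = 1 + depth(c4) = 1 + 0 = 1
depth(s(t(c4), c4)) = 1 + max(1, 0) = 2
depth(s(t(c3), s(t(c4), c4))) = 1 + max(1, 2) = 3
depth(s(c4, c4)) = 1 + max(0, 0) = 1
depth(t(s(c4, c4))) = 1 + depth(s(c4, c4)) = 1 + 1 = 2
depth(s(c4, c3)) = 1 + max(0, 0) = 1
depth(s(s(c4, c3), c3)) = 1 + max(1, 0) = 2
depth(s(t(s(c4, c4)), s(s(c4, c3), c3))) = 1 + max(2, 2) = 3
depth(s(s(t(c3), s(t(c4), c4)), s(t(s(c4, c4)), s(s(c4, c3), c3)))) = 1 + max(3, 3) = 4
depth(t(t(c4))) = 1 + depth(t(c4)) = 1 + 1 = 2
depth(t(t(t(c4)))) = 1 + depth(t(t(c4))) = 1 + 2 = 3
depth(s(c4, s(c4, c4))) = 1 + max(0, 1) = 2
depth(s(c3, s(c4, s(c4, c4)))) = 1 + max(0, 2) = 3
depth(s(t(t(t(c4))), s(c3, s(c4, s(c4, c4))))) = 1 + max(3, 3) = 4
depth(s(s(s(t(c3), s(t(c4), c4)), s(t(s(c4, c4)), s(s(c4, c3), c3))), s(t(t(t(c4))), s(c3, s(c4, s(c4, c4)))))) = 1 + max(4, 4) = 5
depth(t(s(s(s(t(c3), s(t(c4), c4)), s(t(s(c4, c4)), s(s(c4, c3), c3))), s(t(t(t(c4))), s(c3, s(c4, s(c4, c4))))))) = 1 + depth(s(s(s(t(c3), s(t(c4), c4)), s(t(s(c4, c4)), s(s(c4, c3), c3))), s(t(t(t(c4))), s(c3, s(c4, s(c4, c4)))))) = 1 + 5 = 6
depth(s(t(c4), c3)) = 1 + max(1, 0) = 2
depth(t(t(c3))) = 1 + depth(t(c3)) = 1 + 1 = 2
depth(s(s(t(c4), c3), t(t(c3)))) = 1 + max(2, 2) = 3
depth(s(t(s(s(s(t(c3), s(t(c4), c4)), s(t(s(c4, c4)), s(s(c4, c3), c3))), s(t(t(t(c4))), s(c3, s(c4, s(c4, c4)))))), s(s(t(c4), c3), t(t(c3))))) = 1 + max(6, 3) = 7

7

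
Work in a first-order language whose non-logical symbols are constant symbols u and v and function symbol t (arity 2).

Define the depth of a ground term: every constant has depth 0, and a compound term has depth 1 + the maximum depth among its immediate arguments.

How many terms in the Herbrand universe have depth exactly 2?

If N_k denotes the number of depth-≤k ground terms, the 2 constants give N_0 = 2, and each function symbol of arity r contributes N_{k-1}^r new terms at level k: N_k = 2 + N_{k-1}^2.
N_0 = 2
N_1 = 2 + 2^2 = 6
N_2 = 2 + 6^2 = 38
Terms of depth exactly 2: N_2 − N_1 = 38 − 6 = 32.

32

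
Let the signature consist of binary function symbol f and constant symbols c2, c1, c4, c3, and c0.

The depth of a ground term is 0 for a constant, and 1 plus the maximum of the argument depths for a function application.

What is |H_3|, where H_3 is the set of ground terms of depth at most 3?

819030

Count level by level. With function symbols f/2, the terms of depth ≤ k are the 5 constants together with each function applied to depth-≤(k−1) tuples, so N_k = 5 + N_{k-1}^2.
N_0 = 5
N_1 = 5 + 5^2 = 30
N_2 = 5 + 30^2 = 905
N_3 = 5 + 905^2 = 819030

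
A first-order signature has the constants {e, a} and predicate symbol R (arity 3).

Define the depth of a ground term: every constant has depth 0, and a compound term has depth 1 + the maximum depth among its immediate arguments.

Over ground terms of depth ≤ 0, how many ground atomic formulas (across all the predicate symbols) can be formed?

8

First count ground terms of depth ≤ 0.
With no function symbols every ground term is a constant, so there are exactly 2 ground terms at every depth bound.
N_0 = 2
Explicitly: e, a.
So |H| = 2.
A ground atom is a predicate applied to a tuple of terms from H, so the count is the sum over predicates of |H|^arity:
  R: 2^3 = 8
Total ground atoms: 8.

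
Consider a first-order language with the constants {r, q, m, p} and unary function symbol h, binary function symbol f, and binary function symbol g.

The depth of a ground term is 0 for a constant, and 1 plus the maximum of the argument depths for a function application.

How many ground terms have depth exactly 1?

36

Write N_k for the number of ground terms of depth ≤ k. A term of depth ≤ k is either a constant or a function symbol applied to arguments of depth ≤ k−1, so N_k = 4 + N_{k-1} + N_{k-1}^2 + N_{k-1}^2.
N_0 = 4
N_1 = 4 + 4 + 4^2 + 4^2 = 40
Terms of depth exactly 1: N_1 − N_0 = 40 − 4 = 36.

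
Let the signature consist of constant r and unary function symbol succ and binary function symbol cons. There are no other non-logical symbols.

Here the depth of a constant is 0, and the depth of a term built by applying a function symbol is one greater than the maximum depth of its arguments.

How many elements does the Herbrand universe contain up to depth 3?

183

Write N_k for the number of ground terms of depth ≤ k. A term of depth ≤ k is either a constant or a function symbol applied to arguments of depth ≤ k−1, so N_k = 1 + N_{k-1} + N_{k-1}^2.
N_0 = 1
N_1 = 1 + 1 + 1^2 = 3
N_2 = 1 + 3 + 3^2 = 13
N_3 = 1 + 13 + 13^2 = 183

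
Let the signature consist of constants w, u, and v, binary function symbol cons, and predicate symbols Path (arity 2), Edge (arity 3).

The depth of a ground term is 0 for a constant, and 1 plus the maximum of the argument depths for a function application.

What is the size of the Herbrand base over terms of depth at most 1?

1872

First count ground terms of depth ≤ 1.
If N_k denotes the number of depth-≤k ground terms, the 3 constants give N_0 = 3, and each function symbol of arity r contributes N_{k-1}^r new terms at level k: N_k = 3 + N_{k-1}^2.
N_0 = 3
N_1 = 3 + 3^2 = 12
Explicitly: w, u, v, cons(w, w), cons(w, u), cons(w, v), cons(u, w), cons(u, u), cons(u, v), cons(v, w), cons(v, u), cons(v, v).
So |H| = 12.
For each predicate symbol, the number of ground atoms is |H| raised to its arity; summing:
  Path: 12^2 = 144;  Edge: 12^3 = 1728
Total ground atoms: 144 + 1728 = 1872.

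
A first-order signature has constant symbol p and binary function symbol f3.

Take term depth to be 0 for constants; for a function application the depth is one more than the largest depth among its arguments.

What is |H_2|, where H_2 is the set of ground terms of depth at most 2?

5

Let N_k count ground terms of depth at most k. Each non-constant term of depth ≤ k is some function symbol applied to depth-≤(k−1) arguments, giving N_k = 1 + N_{k-1}^2.
N_0 = 1
N_1 = 1 + 1^2 = 2
N_2 = 1 + 2^2 = 5
Explicitly: p, f3(p, p), f3(p, f3(p, p)), f3(f3(p, p), p), f3(f3(p, p), f3(p, p)).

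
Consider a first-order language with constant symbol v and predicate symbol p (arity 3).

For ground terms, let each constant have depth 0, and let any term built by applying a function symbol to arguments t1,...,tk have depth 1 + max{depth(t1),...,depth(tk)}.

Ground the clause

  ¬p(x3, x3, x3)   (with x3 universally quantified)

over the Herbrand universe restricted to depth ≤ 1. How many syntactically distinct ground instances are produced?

Ground terms of depth ≤ 1:
  With no function symbols every ground term is a constant, so there is exactly 1 ground term at every depth bound.
  N_0 = 1
  N_1 = 1
So there is exactly 1 ground term available for substitution.
The body mentions the single quantified variable x3; since ground terms form a free algebra, no two substitutions collapse to the same formula.
Number of ground instances = 1.

1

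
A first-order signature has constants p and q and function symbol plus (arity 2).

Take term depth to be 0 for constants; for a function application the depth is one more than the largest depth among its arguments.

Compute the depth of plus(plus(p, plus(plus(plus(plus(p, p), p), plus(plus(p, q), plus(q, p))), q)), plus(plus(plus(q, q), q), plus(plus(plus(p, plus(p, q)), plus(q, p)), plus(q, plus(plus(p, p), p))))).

depth(plus(p, p)) = 1 + max(0, 0) = 1
depth(plus(plus(p, p), p)) = 1 + max(1, 0) = 2
depth(plus(p, q)) = 1 + max(0, 0) = 1
depth(plus(q, p)) = 1 + max(0, 0) = 1
depth(plus(plus(p, q), plus(q, p))) = 1 + max(1, 1) = 2
depth(plus(plus(plus(p, p), p), plus(plus(p, q), plus(q, p)))) = 1 + max(2, 2) = 3
depth(plus(plus(plus(plus(p, p), p), plus(plus(p, q), plus(q, p))), q)) = 1 + max(3, 0) = 4
depth(plus(p, plus(plus(plus(plus(p, p), p), plus(plus(p, q), plus(q, p))), q))) = 1 + max(0, 4) = 5
depth(plus(q, q)) = 1 + max(0, 0) = 1
depth(plus(plus(q, q), q)) = 1 + max(1, 0) = 2
depth(plus(p, plus(p, q))) = 1 + max(0, 1) = 2
depth(plus(plus(p, plus(p, q)), plus(q, p))) = 1 + max(2, 1) = 3
depth(plus(q, plus(plus(p, p), p))) = 1 + max(0, 2) = 3
depth(plus(plus(plus(p, plus(p, q)), plus(q, p)), plus(q, plus(plus(p, p), p)))) = 1 + max(3, 3) = 4
depth(plus(plus(plus(q, q), q), plus(plus(plus(p, plus(p, q)), plus(q, p)), plus(q, plus(plus(p, p), p))))) = 1 + max(2, 4) = 5
depth(plus(plus(p, plus(plus(plus(plus(p, p), p), plus(plus(p, q), plus(q, p))), q)), plus(plus(plus(q, q), q), plus(plus(plus(p, plus(p, q)), plus(q, p)), plus(q, plus(plus(p, p), p)))))) = 1 + max(5, 5) = 6

6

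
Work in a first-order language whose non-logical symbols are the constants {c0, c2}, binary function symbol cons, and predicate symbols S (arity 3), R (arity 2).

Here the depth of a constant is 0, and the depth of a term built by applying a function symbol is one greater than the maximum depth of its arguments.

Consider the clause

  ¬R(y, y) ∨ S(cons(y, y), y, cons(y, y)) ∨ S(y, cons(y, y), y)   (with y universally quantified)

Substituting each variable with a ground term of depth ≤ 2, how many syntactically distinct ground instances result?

38

Ground terms of depth ≤ 2:
  If N_k denotes the number of depth-≤k ground terms, the 2 constants give N_0 = 2, and each function symbol of arity r contributes N_{k-1}^r new terms at level k: N_k = 2 + N_{k-1}^2.
  N_0 = 2
  N_1 = 2 + 2^2 = 6
  N_2 = 2 + 6^2 = 38
So there are 38 ground terms available for substitution.
The variable y ranges independently over the available ground terms, and distinct assignments produce distinct instances.
Number of ground instances = 38.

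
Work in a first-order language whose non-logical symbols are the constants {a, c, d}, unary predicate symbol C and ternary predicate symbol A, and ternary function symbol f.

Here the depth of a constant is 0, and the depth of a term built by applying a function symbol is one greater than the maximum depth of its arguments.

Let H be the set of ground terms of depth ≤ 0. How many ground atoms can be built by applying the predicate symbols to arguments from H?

First count ground terms of depth ≤ 0.
Let N_k count ground terms of depth at most k. Each non-constant term of depth ≤ k is some function symbol applied to depth-≤(k−1) arguments, giving N_k = 3 + N_{k-1}^3.
N_0 = 3
So |H| = 3.
A ground atom is a predicate applied to a tuple of terms from H, so the count is the sum over predicates of |H|^arity:
  C: 3;  A: 3^3 = 27
Total ground atoms: 3 + 27 = 30.

30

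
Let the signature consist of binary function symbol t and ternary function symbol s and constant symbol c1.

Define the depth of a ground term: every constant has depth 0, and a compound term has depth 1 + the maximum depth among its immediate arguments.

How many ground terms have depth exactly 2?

If N_k denotes the number of depth-≤k ground terms, the 1 constant gives N_0 = 1, and each function symbol of arity r contributes N_{k-1}^r new terms at level k: N_k = 1 + N_{k-1}^2 + N_{k-1}^3.
N_0 = 1
N_1 = 1 + 1^2 + 1^3 = 3
N_2 = 1 + 3^2 + 3^3 = 37
Terms of depth exactly 2: N_2 − N_1 = 37 − 3 = 34.

34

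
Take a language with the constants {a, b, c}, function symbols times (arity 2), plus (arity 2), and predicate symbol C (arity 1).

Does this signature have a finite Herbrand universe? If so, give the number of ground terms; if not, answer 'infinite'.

infinite

The signature has at least one function symbol (times, arity 2) and at least one constant (a).
Iterating times gives infinitely many distinct ground terms: a, times(a, a), times(times(a, a), times(a, a)), ...
So the Herbrand universe is infinite.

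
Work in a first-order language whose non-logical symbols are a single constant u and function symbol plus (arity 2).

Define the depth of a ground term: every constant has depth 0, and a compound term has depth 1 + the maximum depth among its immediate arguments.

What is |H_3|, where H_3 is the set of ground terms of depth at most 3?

26

Count level by level. With function symbols plus/2, the terms of depth ≤ k are the 1 constant together with each function applied to depth-≤(k−1) tuples, so N_k = 1 + N_{k-1}^2.
N_0 = 1
N_1 = 1 + 1^2 = 2
N_2 = 1 + 2^2 = 5
N_3 = 1 + 5^2 = 26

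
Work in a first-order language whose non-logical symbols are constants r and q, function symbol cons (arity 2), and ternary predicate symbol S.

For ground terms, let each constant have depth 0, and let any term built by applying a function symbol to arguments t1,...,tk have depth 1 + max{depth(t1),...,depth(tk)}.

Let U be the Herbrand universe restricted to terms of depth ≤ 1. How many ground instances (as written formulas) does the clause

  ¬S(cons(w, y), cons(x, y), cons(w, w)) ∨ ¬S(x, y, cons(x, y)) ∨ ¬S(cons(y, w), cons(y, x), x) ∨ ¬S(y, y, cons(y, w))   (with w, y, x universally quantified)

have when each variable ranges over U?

Ground terms of depth ≤ 1:
  Let N_k = |{terms of depth ≤ k}|. Then N_0 = 2 and N_k = 2 + N_{k-1}^2 for k ≥ 1 (one summand per function symbol, arity giving the exponent).
  N_0 = 2
  N_1 = 2 + 2^2 = 6
  Explicitly: r, q, cons(r, r), cons(r, q), cons(q, r), cons(q, q).
So there are 6 ground terms available for substitution.
There are 3 variables to instantiate (w, y, x), each occurring in at least one literal, so different choices give different ground instances.
Number of ground instances = 6^3 = 216.

216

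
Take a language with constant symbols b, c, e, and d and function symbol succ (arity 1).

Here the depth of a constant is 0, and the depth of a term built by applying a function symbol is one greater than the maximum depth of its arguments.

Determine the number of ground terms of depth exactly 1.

Write N_k for the number of ground terms of depth ≤ k. A term of depth ≤ k is either a constant or a function symbol applied to arguments of depth ≤ k−1, so N_k = 4 + N_{k-1}.
N_0 = 4
N_1 = 4 + 4 = 8
Terms of depth exactly 1: N_1 − N_0 = 8 − 4 = 4.

4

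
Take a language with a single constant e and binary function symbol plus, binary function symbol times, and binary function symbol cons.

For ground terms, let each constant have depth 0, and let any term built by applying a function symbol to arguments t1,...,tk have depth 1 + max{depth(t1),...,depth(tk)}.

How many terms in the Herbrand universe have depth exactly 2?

If N_k denotes the number of depth-≤k ground terms, the 1 constant gives N_0 = 1, and each function symbol of arity r contributes N_{k-1}^r new terms at level k: N_k = 1 + N_{k-1}^2 + N_{k-1}^2 + N_{k-1}^2.
N_0 = 1
N_1 = 1 + 1^2 + 1^2 + 1^2 = 4
N_2 = 1 + 4^2 + 4^2 + 4^2 = 49
Terms of depth exactly 2: N_2 − N_1 = 49 − 4 = 45.

45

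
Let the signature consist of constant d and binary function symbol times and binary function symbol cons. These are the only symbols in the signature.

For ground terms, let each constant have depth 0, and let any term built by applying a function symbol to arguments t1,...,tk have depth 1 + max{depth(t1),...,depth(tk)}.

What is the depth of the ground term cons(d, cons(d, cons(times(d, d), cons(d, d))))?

4

depth(times(d, d)) = 1 + max(0, 0) = 1
depth(cons(d, d)) = 1 + max(0, 0) = 1
depth(cons(times(d, d), cons(d, d))) = 1 + max(1, 1) = 2
depth(cons(d, cons(times(d, d), cons(d, d)))) = 1 + max(0, 2) = 3
depth(cons(d, cons(d, cons(times(d, d), cons(d, d))))) = 1 + max(0, 3) = 4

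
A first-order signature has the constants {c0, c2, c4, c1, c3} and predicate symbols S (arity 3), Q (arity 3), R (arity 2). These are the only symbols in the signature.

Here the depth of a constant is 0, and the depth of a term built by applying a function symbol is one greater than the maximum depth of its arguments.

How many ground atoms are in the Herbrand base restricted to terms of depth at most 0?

First count ground terms of depth ≤ 0.
With no function symbols every ground term is a constant, so there are exactly 5 ground terms at every depth bound.
N_0 = 5
Explicitly: c0, c2, c4, c1, c3.
So |H| = 5.
For each predicate symbol, the number of ground atoms is |H| raised to its arity; summing:
  S: 5^3 = 125;  Q: 5^3 = 125;  R: 5^2 = 25
Total ground atoms: 125 + 125 + 25 = 275.

275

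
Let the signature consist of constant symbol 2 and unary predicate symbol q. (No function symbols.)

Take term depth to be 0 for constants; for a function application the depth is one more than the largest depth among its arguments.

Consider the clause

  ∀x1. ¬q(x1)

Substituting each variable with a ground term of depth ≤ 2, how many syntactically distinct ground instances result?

Ground terms of depth ≤ 2:
  With no function symbols every ground term is a constant, so there is exactly 1 ground term at every depth bound.
  N_0 = 1
  N_1 = 1
  N_2 = 1
  Explicitly: 2.
So there is exactly 1 ground term available for substitution.
The variable x1 ranges independently over the available ground terms, and distinct assignments produce distinct instances.
Number of ground instances = 1.

1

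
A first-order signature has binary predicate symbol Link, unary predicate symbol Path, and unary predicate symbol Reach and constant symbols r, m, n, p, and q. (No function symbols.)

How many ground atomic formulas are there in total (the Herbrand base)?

35

With no function symbols, the Herbrand universe is just the 5 constants.
Ground atoms per predicate: Link: 5^2 = 25, Path: 5, Reach: 5.
Herbrand base size = 25 + 5 + 5 = 35.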